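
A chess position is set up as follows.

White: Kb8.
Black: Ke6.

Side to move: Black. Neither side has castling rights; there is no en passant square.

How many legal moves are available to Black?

Black to move; king on e6.
In check: no.
Legal moves: Kf7, Ke7, Kd7, Kf6, Kd6, Kf5, Ke5, Kd5.
Count: 8.

8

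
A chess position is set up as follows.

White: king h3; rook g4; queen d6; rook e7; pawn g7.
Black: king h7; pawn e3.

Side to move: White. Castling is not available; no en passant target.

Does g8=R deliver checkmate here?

After g8=R: black king on h7; in check: yes, from the white rook on e7.
King squares — g6: attacked by Rg4; h6: attacked by Qd6; g7: attacked by Rg4; g8: attacked by Rg4; h8: attacked by Rg8.
Black has no legal moves → checkmate.

yes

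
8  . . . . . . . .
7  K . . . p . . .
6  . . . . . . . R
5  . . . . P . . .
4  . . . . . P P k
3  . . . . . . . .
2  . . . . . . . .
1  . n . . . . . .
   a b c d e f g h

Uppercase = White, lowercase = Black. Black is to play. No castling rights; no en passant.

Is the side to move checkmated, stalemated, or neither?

Black to move; black king on h4.
In check: yes, from the white rook on h6.
King squares — g3: available; h3: attacked by Rh6; g4: available; g5: attacked by Pf4; h5: attacked by Pg4.
Legal moves for Black: Kxg4, Kg3.
Black is in check but has 2 legal moves → neither.

neither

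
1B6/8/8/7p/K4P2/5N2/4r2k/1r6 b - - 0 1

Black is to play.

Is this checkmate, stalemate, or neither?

Black to move; black king on h2.
In check: yes, from the white knight on f3.
Legal moves for Black: Kh3, Kg3, Kg2, Kh1.
Black is in check but has 4 legal moves → neither.

neither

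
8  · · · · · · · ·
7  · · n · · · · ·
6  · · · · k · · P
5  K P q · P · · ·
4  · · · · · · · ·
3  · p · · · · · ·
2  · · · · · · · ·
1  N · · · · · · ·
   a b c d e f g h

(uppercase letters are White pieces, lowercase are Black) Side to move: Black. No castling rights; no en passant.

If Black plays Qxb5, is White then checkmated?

After Qxb5: white king on a5; in check: yes, from the black queen on b5.
King squares — a4: attacked by Qb5; b4: attacked by Qb5; b5: attacked by Nc7; a6: attacked by Qb5; b6: attacked by Qb5.
White has no legal moves → checkmate.

yes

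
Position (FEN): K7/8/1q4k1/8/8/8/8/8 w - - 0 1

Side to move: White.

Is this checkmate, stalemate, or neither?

stalemate

White to move; white king on a8.
In check: no.
King squares — a7: attacked by Qb6; b7: attacked by Qb6; b8: attacked by Qb6.
Legal moves for White: none.
Not in check and no legal moves → stalemate.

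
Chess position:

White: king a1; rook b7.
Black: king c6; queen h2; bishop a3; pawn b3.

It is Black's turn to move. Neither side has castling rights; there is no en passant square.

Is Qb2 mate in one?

yes

After Qb2: white king on a1; in check: yes, from the black queen on b2.
King squares — b1: attacked by Qb2; a2: attacked by Qb2; b2: attacked by Ba3.
White has no legal moves → checkmate.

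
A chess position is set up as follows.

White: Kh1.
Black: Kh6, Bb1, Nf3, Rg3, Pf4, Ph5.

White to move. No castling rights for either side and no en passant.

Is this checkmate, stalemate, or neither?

White to move; white king on h1.
In check: no.
King squares — g1: attacked by Nf3; g2: attacked by Rg3; h2: attacked by Nf3.
Legal moves for White: none.
Not in check and no legal moves → stalemate.

stalemate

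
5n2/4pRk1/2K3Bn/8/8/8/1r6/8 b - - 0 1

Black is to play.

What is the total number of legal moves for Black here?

Black to move; king on g7.
In check: yes, from the white rook on f7.
Legal moves: Kh8, Kg8, Kxg6, Nxf7.
Count: 4.

4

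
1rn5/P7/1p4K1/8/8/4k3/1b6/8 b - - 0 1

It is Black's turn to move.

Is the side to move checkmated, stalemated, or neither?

Black to move; black king on e3.
In check: no.
Legal moves for Black include: Ne7+, Nxa7, Nd6, Ra8, Rb7, Kf4, Ke4, Kd4, Kf3, Kd3, Kf2, Ke2, Kd2, Bh8, Bg7, Bf6, Be5, Bd4, ... (list truncated; more exist).
Black has legal moves and is not in check → neither.

neither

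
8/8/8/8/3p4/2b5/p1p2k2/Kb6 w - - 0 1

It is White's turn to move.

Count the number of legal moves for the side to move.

0

White to move; king on a1.
In check: yes, from the black bishop on c3.
Legal moves: none.
Count: 0.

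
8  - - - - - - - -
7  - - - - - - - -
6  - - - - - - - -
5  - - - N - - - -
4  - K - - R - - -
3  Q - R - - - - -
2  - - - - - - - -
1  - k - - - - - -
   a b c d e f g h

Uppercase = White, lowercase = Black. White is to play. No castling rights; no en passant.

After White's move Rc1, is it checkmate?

After Rc1: black king on b1; in check: yes, from the white rook on c1.
King squares — a1: attacked by Rc1; c1: attacked by Qa3; a2: attacked by Qa3; b2: attacked by Qa3; c2: attacked by Rc1.
Black has no legal moves → checkmate.

yes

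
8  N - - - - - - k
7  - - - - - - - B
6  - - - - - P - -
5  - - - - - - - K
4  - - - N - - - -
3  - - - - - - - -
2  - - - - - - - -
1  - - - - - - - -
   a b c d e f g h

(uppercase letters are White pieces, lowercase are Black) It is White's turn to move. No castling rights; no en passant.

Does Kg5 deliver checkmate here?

After Kg5: black king on h8; in check: no.
Black is not in check, so this cannot be checkmate.

no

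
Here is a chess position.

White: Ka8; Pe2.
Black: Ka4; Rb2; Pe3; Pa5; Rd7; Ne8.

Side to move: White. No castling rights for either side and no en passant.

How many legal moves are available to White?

White to move; king on a8.
In check: no.
Legal moves: none.
Count: 0.

0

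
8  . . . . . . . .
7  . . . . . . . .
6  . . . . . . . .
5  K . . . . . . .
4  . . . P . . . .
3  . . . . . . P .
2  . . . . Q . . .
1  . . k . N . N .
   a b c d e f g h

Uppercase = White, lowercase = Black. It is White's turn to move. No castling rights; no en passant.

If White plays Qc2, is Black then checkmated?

After Qc2: black king on c1; in check: yes, from the white queen on c2.
King squares — b1: attacked by Qc2; d1: attacked by Qc2; b2: attacked by Qc2; c2: attacked by Ne1; d2: attacked by Qc2.
Black has no legal moves → checkmate.

yes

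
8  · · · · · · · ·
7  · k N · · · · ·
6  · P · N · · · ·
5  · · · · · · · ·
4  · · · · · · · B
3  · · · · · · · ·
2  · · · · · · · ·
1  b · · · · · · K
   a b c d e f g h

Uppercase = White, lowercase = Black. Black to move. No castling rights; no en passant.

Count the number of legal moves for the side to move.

Black to move; king on b7.
In check: yes, from the white knight on d6.
Legal moves: Kb8, Kc6, Kxb6.
Count: 3.

3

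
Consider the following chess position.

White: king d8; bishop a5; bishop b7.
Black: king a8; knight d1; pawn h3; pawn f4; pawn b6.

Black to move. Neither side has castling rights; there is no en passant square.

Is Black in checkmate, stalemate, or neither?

Black to move; black king on a8.
In check: yes, from the white bishop on b7.
King squares — a7: available; b7: available; b8: available.
Legal moves for Black: Kb8, Kxb7, Ka7.
Black is in check but has 3 legal moves → neither.

neither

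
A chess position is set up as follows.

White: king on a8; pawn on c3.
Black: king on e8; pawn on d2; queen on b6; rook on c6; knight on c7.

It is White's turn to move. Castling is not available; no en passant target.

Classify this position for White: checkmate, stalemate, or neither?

White to move; white king on a8.
In check: yes, from the black knight on c7.
King squares — a7: attacked by Qb6; b7: attacked by Qb6; b8: attacked by Qb6.
Legal moves for White: none.
In check with no legal moves → checkmate.

checkmate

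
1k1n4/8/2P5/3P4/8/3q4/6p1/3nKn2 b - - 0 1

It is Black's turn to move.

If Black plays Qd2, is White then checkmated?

yes

After Qd2: white king on e1; in check: yes, from the black queen on d2.
King squares — d1: attacked by Qd2; f1: attacked by Pg2; d2: attacked by Nf1; e2: attacked by Qd2; f2: attacked by Nd1.
White has no legal moves → checkmate.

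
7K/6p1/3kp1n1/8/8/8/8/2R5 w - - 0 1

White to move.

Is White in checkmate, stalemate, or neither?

neither

White to move; white king on h8.
In check: yes, from the black knight on g6.
King squares — g7: available; h7: available; g8: available.
Legal moves for White: Kg8, Kh7, Kxg7.
White is in check but has 3 legal moves → neither.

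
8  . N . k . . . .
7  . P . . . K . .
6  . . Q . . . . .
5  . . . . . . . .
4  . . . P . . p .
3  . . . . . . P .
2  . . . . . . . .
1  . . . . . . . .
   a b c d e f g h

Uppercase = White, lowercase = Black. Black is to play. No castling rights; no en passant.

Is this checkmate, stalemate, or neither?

Black to move; black king on d8.
In check: no.
King squares — c7: attacked by Qc6; d7: attacked by Qc6; e7: attacked by Kf7; c8: attacked by Qc6; e8: attacked by Qc6.
Legal moves for Black: none.
Not in check and no legal moves → stalemate.

stalemate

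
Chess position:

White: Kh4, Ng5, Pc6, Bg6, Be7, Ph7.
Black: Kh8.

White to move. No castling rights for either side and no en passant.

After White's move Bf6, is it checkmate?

yes

After Bf6: black king on h8; in check: yes, from the white bishop on f6.
King squares — g7: attacked by Bf6; h7: attacked by Ng5; g8: attacked by Ph7.
Black has no legal moves → checkmate.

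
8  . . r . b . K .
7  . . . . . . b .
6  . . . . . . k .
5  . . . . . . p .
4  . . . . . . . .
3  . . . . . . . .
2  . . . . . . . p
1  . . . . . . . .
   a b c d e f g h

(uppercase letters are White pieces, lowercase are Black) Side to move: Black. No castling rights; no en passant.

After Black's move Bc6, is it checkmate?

yes

After Bc6: white king on g8; in check: yes, from the black rook on c8.
King squares — f7: attacked by Kg6; g7: attacked by Kg6; h7: attacked by Kg6; f8: attacked by Bg7; h8: attacked by Bg7.
White has no legal moves → checkmate.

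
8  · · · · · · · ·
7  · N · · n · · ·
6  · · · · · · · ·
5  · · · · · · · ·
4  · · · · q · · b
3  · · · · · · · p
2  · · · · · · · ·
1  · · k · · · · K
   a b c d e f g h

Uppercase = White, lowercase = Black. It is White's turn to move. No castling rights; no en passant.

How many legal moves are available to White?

2

White to move; king on h1.
In check: yes, from the black queen on e4.
Legal moves: Kh2, Kg1.
Count: 2.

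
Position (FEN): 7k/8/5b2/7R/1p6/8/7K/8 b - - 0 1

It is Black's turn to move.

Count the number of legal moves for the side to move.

Black to move; king on h8.
In check: yes, from the white rook on h5.
Legal moves: Kg8, Kg7.
Count: 2.

2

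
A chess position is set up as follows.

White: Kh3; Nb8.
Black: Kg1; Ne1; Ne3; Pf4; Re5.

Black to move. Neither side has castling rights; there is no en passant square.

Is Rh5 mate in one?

After Rh5: white king on h3; in check: yes, from the black rook on h5.
King squares — g2: attacked by Ne1; h2: attacked by Kg1; g3: attacked by Pf4; g4: attacked by Ne3; h4: attacked by Rh5.
White has no legal moves → checkmate.

yes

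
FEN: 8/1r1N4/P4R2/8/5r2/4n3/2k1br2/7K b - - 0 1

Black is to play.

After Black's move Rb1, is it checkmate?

yes

After Rb1: white king on h1; in check: yes, from the black rook on b1.
King squares — g1: attacked by Rb1; g2: attacked by Rf2; h2: attacked by Rf2.
White has no legal moves → checkmate.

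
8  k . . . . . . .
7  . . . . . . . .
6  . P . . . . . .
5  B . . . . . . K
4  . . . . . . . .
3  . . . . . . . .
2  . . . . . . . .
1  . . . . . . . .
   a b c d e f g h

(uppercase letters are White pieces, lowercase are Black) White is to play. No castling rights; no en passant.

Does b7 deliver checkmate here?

no

After b7: black king on a8; in check: yes, from the white pawn on b7.
Black has 3 legal replies: Kb8, Kxb7, Ka7.
In check but a legal move exists → not checkmate.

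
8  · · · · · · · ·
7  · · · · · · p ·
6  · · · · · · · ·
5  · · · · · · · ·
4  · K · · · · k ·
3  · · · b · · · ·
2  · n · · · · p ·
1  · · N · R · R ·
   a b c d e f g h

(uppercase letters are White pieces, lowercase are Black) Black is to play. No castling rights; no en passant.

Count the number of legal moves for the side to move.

Black to move; king on g4.
In check: no.
Legal moves: Kh5, Kg5, Kf5, Kh4, Kf4, Kh3, Kg3, Kf3, Bh7, Bg6, Ba6, Bf5, Bb5, Be4, Bc4, Be2, Bc2, Bf1, Bb1, Nc4, Na4, Nd1, g6, g5.
Count: 24.

24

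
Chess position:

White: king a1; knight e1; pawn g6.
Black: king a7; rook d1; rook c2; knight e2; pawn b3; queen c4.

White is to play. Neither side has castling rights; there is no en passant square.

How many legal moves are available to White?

White to move; king on a1.
In check: yes, from the black rook on d1.
Legal moves: none.
Count: 0.

0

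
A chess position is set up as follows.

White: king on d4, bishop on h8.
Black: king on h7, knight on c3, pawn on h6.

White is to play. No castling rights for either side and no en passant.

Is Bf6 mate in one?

After Bf6: black king on h7; in check: no.
Black is not in check, so this cannot be checkmate.

no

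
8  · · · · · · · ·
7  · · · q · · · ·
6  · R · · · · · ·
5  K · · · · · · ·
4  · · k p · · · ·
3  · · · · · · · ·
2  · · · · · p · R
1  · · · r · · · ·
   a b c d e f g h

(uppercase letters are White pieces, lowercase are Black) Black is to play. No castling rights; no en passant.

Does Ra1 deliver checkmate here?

yes

After Ra1: white king on a5; in check: yes, from the black rook on a1.
King squares — a4: attacked by Ra1; b4: attacked by Kc4; b5: attacked by Kc4; a6: attacked by Ra1; b6: own rook.
White has no legal moves → checkmate.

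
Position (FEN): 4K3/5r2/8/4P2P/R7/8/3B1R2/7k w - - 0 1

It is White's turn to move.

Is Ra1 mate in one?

yes

After Ra1: black king on h1; in check: yes, from the white rook on a1.
King squares — g1: attacked by Ra1; g2: attacked by Rf2; h2: attacked by Rf2.
Black has no legal moves → checkmate.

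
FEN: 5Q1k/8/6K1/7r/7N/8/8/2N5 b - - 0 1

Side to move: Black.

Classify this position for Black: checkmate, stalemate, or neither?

Black to move; black king on h8.
In check: yes, from the white queen on f8.
King squares — g7: attacked by Kg6; h7: attacked by Kg6; g8: attacked by Qf8.
Legal moves for Black: none.
In check with no legal moves → checkmate.

checkmate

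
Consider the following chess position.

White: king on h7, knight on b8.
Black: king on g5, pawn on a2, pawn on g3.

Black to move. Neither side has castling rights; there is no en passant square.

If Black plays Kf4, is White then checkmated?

After Kf4: white king on h7; in check: no.
White is not in check, so this cannot be checkmate.

no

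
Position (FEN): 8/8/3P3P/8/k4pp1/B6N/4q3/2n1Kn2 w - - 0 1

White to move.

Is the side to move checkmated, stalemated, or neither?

checkmate

White to move; white king on e1.
In check: yes, from the black queen on e2.
King squares — d1: attacked by Qe2; f1: attacked by Qe2; d2: attacked by Nf1; e2: attacked by Nc1; f2: attacked by Qe2.
Legal moves for White: none.
In check with no legal moves → checkmate.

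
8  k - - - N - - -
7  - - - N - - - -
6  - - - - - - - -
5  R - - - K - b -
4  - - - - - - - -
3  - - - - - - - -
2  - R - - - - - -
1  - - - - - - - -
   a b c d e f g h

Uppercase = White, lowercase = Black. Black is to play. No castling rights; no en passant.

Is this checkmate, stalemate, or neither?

checkmate

Black to move; black king on a8.
In check: yes, from the white rook on a5.
King squares — a7: attacked by Ra5; b7: attacked by Rb2; b8: attacked by Rb2.
Legal moves for Black: none.
In check with no legal moves → checkmate.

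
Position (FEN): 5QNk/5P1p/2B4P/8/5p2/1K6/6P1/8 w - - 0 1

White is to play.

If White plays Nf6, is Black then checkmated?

After Nf6: black king on h8; in check: yes, from the white queen on f8.
King squares — g7: attacked by Ph6; h7: own pawn; g8: attacked by Nf6.
Black has no legal moves → checkmate.

yes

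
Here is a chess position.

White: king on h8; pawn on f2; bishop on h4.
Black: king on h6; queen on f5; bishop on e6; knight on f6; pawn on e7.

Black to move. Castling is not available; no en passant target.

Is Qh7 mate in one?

After Qh7: white king on h8; in check: yes, from the black queen on h7.
King squares — g7: attacked by Kh6; h7: attacked by Nf6; g8: attacked by Be6.
White has no legal moves → checkmate.

yes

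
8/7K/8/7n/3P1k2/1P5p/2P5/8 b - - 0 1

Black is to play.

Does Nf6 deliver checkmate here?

no

After Nf6: white king on h7; in check: yes, from the black knight on f6.
White has 4 legal replies: Kh8, Kg7, Kh6, Kg6.
In check but a legal move exists → not checkmate.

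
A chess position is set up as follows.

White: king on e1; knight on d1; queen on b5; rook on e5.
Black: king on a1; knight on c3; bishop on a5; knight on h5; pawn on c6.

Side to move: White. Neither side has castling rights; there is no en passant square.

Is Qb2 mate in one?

yes

After Qb2: black king on a1; in check: yes, from the white queen on b2.
King squares — b1: attacked by Qb2; a2: attacked by Qb2; b2: attacked by Nd1.
Black has no legal moves → checkmate.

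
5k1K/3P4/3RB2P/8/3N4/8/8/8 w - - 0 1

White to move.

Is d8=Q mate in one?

yes

After d8=Q: black king on f8; in check: yes, from the white queen on d8.
King squares — e7: attacked by Qd8; f7: attacked by Be6; g7: attacked by Ph6; e8: attacked by Qd8; g8: attacked by Be6.
Black has no legal moves → checkmate.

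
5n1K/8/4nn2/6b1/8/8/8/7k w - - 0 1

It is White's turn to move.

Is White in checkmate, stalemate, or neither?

stalemate

White to move; white king on h8.
In check: no.
King squares — g7: attacked by Ne6; h7: attacked by Nf6; g8: attacked by Nf6.
Legal moves for White: none.
Not in check and no legal moves → stalemate.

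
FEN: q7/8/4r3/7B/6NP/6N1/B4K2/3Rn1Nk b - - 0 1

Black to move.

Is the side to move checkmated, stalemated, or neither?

checkmate

Black to move; black king on h1.
In check: yes, from the white knight on g3.
King squares — g1: attacked by Kf2; g2: attacked by Kf2; h2: attacked by Ng4.
Legal moves for Black: none.
In check with no legal moves → checkmate.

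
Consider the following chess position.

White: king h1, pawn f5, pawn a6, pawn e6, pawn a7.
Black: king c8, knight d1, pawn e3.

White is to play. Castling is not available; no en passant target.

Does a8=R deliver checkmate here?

After a8=R: black king on c8; in check: yes, from the white rook on a8.
Black has 1 legal reply: Kc7.
In check but a legal move exists → not checkmate.

no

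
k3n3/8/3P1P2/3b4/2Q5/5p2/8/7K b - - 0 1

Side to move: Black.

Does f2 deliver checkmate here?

no

After f2: white king on h1; in check: yes, from the black bishop on d5.
White has 3 legal replies: Kh2, Qxd5+, Qe4.
In check but a legal move exists → not checkmate.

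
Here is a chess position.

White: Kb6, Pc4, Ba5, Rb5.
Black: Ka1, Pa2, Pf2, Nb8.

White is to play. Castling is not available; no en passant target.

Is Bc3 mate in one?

After Bc3: black king on a1; in check: yes, from the white bishop on c3.
King squares — b1: attacked by Rb5; a2: own pawn; b2: attacked by Bc3.
Black has no legal moves → checkmate.

yes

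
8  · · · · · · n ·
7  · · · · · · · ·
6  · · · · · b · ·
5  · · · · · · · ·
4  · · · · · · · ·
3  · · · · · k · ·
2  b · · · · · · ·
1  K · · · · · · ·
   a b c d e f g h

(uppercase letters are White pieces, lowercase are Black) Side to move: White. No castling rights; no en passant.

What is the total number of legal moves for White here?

White to move; king on a1.
In check: yes, from the black bishop on f6.
Legal moves: Kxa2.
Count: 1.

1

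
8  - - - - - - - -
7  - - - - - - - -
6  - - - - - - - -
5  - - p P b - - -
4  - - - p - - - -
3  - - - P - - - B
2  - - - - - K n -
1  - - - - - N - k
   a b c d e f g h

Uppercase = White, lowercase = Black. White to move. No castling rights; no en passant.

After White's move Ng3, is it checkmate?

no

After Ng3: black king on h1; in check: yes, from the white knight on g3.
Black has 2 legal replies: Kh2, Bxg3+.
In check but a legal move exists → not checkmate.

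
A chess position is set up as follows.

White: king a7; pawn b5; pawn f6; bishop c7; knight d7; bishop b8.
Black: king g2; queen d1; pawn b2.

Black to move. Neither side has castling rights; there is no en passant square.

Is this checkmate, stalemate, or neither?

neither

Black to move; black king on g2.
In check: no.
Legal moves for Black include: Kh3, Kf3, Kf2, Kh1, Kg1, Kf1, Qxd7, Qd6, Qh5, Qd5, Qg4, Qd4+, Qa4+, Qf3, Qd3, Qb3, Qe2, Qd2, ... (list truncated; more exist).
Black has legal moves and is not in check → neither.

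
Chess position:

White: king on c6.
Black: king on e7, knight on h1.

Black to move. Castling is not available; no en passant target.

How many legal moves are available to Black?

8

Black to move; king on e7.
In check: no.
Legal moves: Kf8, Ke8, Kd8, Kf7, Kf6, Ke6, Ng3, Nf2.
Count: 8.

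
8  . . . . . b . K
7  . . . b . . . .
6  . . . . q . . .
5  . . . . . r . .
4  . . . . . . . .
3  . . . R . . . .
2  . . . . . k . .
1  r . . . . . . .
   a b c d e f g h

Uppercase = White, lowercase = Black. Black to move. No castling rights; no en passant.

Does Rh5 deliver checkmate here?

yes

After Rh5: white king on h8; in check: yes, from the black rook on h5.
King squares — g7: attacked by Bf8; h7: attacked by Rh5; g8: attacked by Qe6.
White has no legal moves → checkmate.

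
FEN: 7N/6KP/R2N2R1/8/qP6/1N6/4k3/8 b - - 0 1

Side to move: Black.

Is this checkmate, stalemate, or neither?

neither

Black to move; black king on e2.
In check: no.
Legal moves for Black: Qe8, Qd7+, Qc6, Qxa6, Qb5, Qa5, Qxb4, Qxb3, Qa3, Qa2, Qa1+, Kf3, Ke3, Kd3, Kf2, Kf1, Ke1, Kd1.
Black has 18 legal moves and is not in check → neither.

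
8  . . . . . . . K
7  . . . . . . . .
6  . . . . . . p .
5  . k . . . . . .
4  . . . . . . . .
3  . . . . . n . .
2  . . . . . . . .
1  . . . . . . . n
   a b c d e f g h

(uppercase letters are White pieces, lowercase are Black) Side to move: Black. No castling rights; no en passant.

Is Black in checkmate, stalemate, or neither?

neither

Black to move; black king on b5.
In check: no.
Legal moves for Black include: Kc6, Kb6, Ka6, Kc5, Ka5, Kc4, Kb4, Ka4, Ng5, Ne5, Nh4, Nd4, Nh2, Nd2, Ng1, Ne1, Ng3, Nf2, ... (list truncated; more exist).
Black has legal moves and is not in check → neither.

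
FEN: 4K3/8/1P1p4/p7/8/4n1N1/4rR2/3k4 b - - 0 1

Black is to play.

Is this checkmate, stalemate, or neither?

Black to move; black king on d1.
In check: no.
Legal moves for Black include: Nf5+, Nd5+, Ng4+, Nc4+, Ng2+, Nc2+, Nf1+, Rxf2, Rd2, Rc2, Rb2, Ra2, Re1, Kd2, Kc2, Ke1, Kc1, d5, ... (list truncated; more exist).
Black has legal moves and is not in check → neither.

neither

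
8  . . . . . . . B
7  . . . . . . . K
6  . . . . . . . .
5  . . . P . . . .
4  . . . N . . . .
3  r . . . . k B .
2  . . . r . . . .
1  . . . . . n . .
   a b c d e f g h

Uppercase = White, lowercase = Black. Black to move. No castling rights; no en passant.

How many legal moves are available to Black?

Black to move; king on f3.
In check: yes, from the white knight on d4.
Legal moves: Kg4, Ke4, Kxg3, Ke3, Kg2, Rxd4.
Count: 6.

6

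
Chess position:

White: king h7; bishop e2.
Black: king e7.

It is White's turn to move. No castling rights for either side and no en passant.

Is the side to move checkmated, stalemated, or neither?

White to move; white king on h7.
In check: no.
Legal moves for White: Kh8, Kg8, Kg7, Kh6, Kg6, Ba6, Bh5, Bb5, Bg4, Bc4, Bf3, Bd3, Bf1, Bd1.
White has 14 legal moves and is not in check → neither.

neither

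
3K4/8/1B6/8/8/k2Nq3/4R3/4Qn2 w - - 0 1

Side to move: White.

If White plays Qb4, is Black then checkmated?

After Qb4: black king on a3; in check: yes, from the white queen on b4.
King squares — a2: attacked by Re2; b2: attacked by Re2; b3: attacked by Qb4; a4: attacked by Qb4; b4: attacked by Nd3.
Black has no legal moves → checkmate.

yes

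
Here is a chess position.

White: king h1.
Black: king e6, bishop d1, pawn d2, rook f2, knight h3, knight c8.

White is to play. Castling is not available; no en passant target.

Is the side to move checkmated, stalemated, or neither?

White to move; white king on h1.
In check: no.
King squares — g1: attacked by Nh3; g2: attacked by Rf2; h2: attacked by Rf2.
Legal moves for White: none.
Not in check and no legal moves → stalemate.

stalemate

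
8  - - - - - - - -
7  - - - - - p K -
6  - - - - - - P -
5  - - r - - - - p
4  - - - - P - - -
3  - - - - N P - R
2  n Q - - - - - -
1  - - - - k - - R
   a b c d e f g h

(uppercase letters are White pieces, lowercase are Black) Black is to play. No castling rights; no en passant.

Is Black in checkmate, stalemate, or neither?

Black to move; black king on e1.
In check: yes, from the white rook on h1.
King squares — d1: attacked by Rh1; f1: attacked by Rh1; d2: attacked by Qb2; e2: attacked by Qb2; f2: attacked by Qb2.
Legal moves for Black: none.
In check with no legal moves → checkmate.

checkmate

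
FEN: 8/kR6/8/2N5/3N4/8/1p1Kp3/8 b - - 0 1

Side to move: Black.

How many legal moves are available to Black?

1

Black to move; king on a7.
In check: yes, from the white rook on b7.
Legal moves: Ka8.
Count: 1.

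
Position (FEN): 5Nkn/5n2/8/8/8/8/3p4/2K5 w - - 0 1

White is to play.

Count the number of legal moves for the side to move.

White to move; king on c1.
In check: yes, from the black pawn on d2.
Legal moves: Kxd2, Kc2, Kb2, Kd1, Kb1.
Count: 5.

5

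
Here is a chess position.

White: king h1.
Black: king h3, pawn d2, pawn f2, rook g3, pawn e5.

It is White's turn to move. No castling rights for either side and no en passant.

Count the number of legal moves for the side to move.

0

White to move; king on h1.
In check: no.
Legal moves: none.
Count: 0.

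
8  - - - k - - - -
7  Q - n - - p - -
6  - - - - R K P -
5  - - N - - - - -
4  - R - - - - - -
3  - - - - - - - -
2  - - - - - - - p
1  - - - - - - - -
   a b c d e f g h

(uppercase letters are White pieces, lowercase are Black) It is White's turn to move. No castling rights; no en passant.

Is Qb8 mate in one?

yes

After Qb8: black king on d8; in check: yes, from the white queen on b8.
King squares — c7: own knight; d7: attacked by Nc5; e7: attacked by Re6; c8: attacked by Qb8; e8: attacked by Re6.
Black has no legal moves → checkmate.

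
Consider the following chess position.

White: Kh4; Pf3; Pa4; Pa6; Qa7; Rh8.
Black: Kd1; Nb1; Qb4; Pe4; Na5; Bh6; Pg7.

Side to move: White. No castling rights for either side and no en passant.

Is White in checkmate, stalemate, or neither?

White to move; white king on h4.
In check: no.
Legal moves for White include: Rg8, Rf8, Re8, Rd8+, Rc8, Rb8, Ra8, Rh7, Rxh6, Qb8, Qa8, Qxg7, Qf7, Qe7, Qd7+, Qc7, Qb7, Qb6, ... (list truncated; more exist).
White has legal moves and is not in check → neither.

neither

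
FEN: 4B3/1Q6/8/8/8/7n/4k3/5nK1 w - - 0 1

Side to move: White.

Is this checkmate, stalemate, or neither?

neither

White to move; white king on g1.
In check: yes, from the black knight on h3.
Legal moves for White: Kg2, Kh1.
White is in check but has 2 legal moves → neither.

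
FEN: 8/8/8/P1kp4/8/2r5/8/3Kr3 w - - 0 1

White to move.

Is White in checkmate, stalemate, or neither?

White to move; white king on d1.
In check: yes, from the black rook on e1.
King squares — c1: attacked by Re1; e1: available; c2: attacked by Rc3; d2: available; e2: attacked by Re1.
Legal moves for White: Kd2, Kxe1.
White is in check but has 2 legal moves → neither.

neither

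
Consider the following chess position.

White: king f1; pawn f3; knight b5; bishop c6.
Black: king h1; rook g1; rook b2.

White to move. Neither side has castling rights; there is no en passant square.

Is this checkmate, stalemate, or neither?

White to move; white king on f1.
In check: yes, from the black rook on g1.
King squares — e1: attacked by Rg1; g1: attacked by Kh1; e2: attacked by Rb2; f2: attacked by Rb2; g2: attacked by Rg1.
Legal moves for White: none.
In check with no legal moves → checkmate.

checkmate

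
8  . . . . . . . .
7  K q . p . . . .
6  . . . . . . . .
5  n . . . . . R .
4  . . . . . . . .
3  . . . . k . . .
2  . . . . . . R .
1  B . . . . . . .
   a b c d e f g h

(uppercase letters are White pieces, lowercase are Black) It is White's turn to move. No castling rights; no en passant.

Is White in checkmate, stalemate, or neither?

White to move; white king on a7.
In check: yes, from the black queen on b7.
King squares — a6: attacked by Qb7; b6: attacked by Qb7; b7: attacked by Na5; a8: attacked by Qb7; b8: attacked by Qb7.
Legal moves for White: none.
In check with no legal moves → checkmate.

checkmate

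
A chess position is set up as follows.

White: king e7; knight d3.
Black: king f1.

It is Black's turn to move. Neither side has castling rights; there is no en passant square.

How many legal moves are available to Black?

Black to move; king on f1.
In check: no.
Legal moves: Kg2, Ke2, Kg1.
Count: 3.

3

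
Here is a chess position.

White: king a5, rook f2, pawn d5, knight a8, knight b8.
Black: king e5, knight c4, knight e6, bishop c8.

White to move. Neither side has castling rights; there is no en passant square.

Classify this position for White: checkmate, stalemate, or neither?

neither

White to move; white king on a5.
In check: yes, from the black knight on c4.
King squares — a4: available; b4: available; b5: available; a6: attacked by Bc8; b6: attacked by Nc4.
Legal moves for White: Kb5, Kb4, Ka4.
White is in check but has 3 legal moves → neither.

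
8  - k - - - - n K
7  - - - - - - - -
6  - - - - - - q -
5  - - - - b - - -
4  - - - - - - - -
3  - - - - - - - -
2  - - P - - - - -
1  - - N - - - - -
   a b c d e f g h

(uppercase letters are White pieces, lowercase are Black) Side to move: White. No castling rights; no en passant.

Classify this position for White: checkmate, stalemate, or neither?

White to move; white king on h8.
In check: yes, from the black bishop on e5.
King squares — g7: attacked by Be5; h7: attacked by Qg6; g8: attacked by Qg6.
Legal moves for White: none.
In check with no legal moves → checkmate.

checkmate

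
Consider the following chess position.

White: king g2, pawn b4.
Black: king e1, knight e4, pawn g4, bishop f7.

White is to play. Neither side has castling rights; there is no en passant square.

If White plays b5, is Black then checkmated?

no

After b5: black king on e1; in check: no.
Black is not in check, so this cannot be checkmate.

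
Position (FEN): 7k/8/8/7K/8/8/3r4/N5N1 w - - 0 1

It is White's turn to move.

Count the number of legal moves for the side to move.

10

White to move; king on h5.
In check: no.
Legal moves: Kh6, Kg6, Kg5, Kh4, Kg4, Nh3, Nf3, Ne2, Nb3, Nc2.
Count: 10.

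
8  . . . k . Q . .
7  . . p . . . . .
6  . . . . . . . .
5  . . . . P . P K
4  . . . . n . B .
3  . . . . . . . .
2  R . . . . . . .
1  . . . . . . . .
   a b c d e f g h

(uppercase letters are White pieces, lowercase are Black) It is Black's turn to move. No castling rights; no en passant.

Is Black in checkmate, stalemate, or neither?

Black to move; black king on d8.
In check: yes, from the white queen on f8.
King squares — c7: own pawn; d7: attacked by Bg4; e7: attacked by Qf8; c8: attacked by Bg4; e8: attacked by Qf8.
Legal moves for Black: none.
In check with no legal moves → checkmate.

checkmate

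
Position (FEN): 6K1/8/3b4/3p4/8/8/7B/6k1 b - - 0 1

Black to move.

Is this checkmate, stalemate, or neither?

neither

Black to move; black king on g1.
In check: yes, from the white bishop on h2.
King squares — f1: available; h1: available; f2: available; g2: available; h2: available.
Legal moves for Black: Kxh2, Kg2, Kf2, Kh1, Kf1, Bxh2.
Black is in check but has 6 legal moves → neither.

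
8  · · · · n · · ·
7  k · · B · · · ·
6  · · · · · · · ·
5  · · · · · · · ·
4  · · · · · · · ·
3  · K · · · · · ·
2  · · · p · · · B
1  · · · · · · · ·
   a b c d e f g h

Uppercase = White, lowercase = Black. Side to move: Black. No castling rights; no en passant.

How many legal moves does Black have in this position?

Black to move; king on a7.
In check: no.
Legal moves: Ng7, Nc7, Nf6, Nd6, Ka8, Kb7, Kb6, Ka6, d1=Q+, d1=R, d1=B+, d1=N.
Count: 12.

12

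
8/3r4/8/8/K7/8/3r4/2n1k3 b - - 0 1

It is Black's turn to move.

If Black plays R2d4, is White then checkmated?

no

After R2d4: white king on a4; in check: yes, from the black rook on d4.
White has 3 legal replies: Kb5, Ka5, Ka3.
In check but a legal move exists → not checkmate.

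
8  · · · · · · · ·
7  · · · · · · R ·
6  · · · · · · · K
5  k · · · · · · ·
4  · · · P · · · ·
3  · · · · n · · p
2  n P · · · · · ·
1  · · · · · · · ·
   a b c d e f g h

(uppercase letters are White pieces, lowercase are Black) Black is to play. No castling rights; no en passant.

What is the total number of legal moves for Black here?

Black to move; king on a5.
In check: no.
Legal moves: Kb6, Ka6, Kb5, Kb4, Ka4, Nf5+, Nd5, Ng4+, Nc4, Ng2, Nc2, Nf1, Nd1, Nb4, Nc3, Nc1, h2.
Count: 17.

17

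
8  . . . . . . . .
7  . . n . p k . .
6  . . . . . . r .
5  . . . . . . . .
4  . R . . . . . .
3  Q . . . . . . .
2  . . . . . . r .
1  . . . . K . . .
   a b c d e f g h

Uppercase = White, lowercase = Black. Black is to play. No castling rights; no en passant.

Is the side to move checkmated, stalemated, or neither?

neither

Black to move; black king on f7.
In check: no.
Legal moves for Black include: Kg8, Kf8, Ke8, Kg7, Kf6, Ke6, Ne8, Na8, Ne6, Na6, Nd5, Nb5, Rg8, Rg7, Rh6, Rf6, Re6+, Rd6, ... (list truncated; more exist).
Black has legal moves and is not in check → neither.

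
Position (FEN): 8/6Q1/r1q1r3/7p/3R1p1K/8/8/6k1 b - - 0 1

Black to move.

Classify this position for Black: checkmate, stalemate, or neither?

Black to move; black king on g1.
In check: yes, from the white queen on g7.
Legal moves for Black: Kh2, Kf2, Kh1, Kf1, Rg6, Qg2.
Black is in check but has 6 legal moves → neither.

neither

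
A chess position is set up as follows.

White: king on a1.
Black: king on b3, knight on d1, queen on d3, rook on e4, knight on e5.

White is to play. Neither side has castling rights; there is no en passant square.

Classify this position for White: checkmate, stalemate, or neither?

stalemate

White to move; white king on a1.
In check: no.
King squares — b1: attacked by Qd3; a2: attacked by Kb3; b2: attacked by Nd1.
Legal moves for White: none.
Not in check and no legal moves → stalemate.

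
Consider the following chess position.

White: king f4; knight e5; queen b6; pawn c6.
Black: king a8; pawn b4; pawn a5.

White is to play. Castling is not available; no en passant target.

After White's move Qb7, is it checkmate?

yes

After Qb7: black king on a8; in check: yes, from the white queen on b7.
King squares — a7: attacked by Qb7; b7: attacked by Pc6; b8: attacked by Qb7.
Black has no legal moves → checkmate.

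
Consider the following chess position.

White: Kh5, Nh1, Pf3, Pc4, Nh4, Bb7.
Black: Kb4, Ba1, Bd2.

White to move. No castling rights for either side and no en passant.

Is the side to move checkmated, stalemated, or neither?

neither

White to move; white king on h5.
In check: no.
Legal moves for White: Bc8, Ba8, Bc6, Ba6, Bd5, Be4, Kg6, Kg4, Ng6, Nf5, Ng2, Ng3, Nf2, c5, f4.
White has 15 legal moves and is not in check → neither.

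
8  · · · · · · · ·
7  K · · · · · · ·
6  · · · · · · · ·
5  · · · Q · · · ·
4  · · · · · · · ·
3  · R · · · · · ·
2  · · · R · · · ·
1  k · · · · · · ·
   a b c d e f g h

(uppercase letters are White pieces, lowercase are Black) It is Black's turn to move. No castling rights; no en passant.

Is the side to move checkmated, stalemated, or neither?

Black to move; black king on a1.
In check: no.
King squares — b1: attacked by Rb3; a2: attacked by Rd2; b2: attacked by Rd2.
Legal moves for Black: none.
Not in check and no legal moves → stalemate.

stalemate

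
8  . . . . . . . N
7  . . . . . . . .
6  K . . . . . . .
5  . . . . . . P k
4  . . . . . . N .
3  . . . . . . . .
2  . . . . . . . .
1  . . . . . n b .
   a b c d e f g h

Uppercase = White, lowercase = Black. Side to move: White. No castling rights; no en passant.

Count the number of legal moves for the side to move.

White to move; king on a6.
In check: no.
Legal moves: Nf7, Ng6, Kb7, Kb5, Ka5, Nh6, Nf6+, Ne5, Ne3, Nh2, Nf2, g6.
Count: 12.

12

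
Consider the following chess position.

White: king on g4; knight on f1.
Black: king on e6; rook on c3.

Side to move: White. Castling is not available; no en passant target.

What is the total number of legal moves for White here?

White to move; king on g4.
In check: no.
Legal moves: Kh5, Kg5, Kh4, Kf4, Ng3, Ne3, Nh2, Nd2.
Count: 8.

8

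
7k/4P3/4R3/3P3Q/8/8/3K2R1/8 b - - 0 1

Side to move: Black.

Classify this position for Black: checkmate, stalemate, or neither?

Black to move; black king on h8.
In check: yes, from the white queen on h5.
King squares — g7: attacked by Rg2; h7: attacked by Qh5; g8: attacked by Rg2.
Legal moves for Black: none.
In check with no legal moves → checkmate.

checkmate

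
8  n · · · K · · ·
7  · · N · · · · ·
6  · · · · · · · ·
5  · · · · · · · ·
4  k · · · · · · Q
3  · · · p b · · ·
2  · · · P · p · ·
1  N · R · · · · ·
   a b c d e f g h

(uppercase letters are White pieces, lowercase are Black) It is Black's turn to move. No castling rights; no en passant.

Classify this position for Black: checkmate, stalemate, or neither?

Black to move; black king on a4.
In check: yes, from the white queen on h4.
Legal moves for Black: Ka5, Ka3, Bf4, Bd4.
Black is in check but has 4 legal moves → neither.

neither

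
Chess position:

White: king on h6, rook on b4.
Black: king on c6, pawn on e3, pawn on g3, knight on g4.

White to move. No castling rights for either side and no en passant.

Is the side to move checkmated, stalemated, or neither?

neither

White to move; white king on h6.
In check: yes, from the black knight on g4.
Legal moves for White: Kh7, Kg7, Kg6, Kh5, Kg5, Rxg4.
White is in check but has 6 legal moves → neither.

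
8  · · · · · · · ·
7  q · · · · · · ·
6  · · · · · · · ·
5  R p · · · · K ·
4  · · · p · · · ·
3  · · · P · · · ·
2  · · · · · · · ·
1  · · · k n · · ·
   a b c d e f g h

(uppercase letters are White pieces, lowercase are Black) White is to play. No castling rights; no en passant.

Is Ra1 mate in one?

After Ra1: black king on d1; in check: yes, from the white rook on a1.
Black has 4 legal replies: Ke2, Kd2, Kc2, Qxa1.
In check but a legal move exists → not checkmate.

no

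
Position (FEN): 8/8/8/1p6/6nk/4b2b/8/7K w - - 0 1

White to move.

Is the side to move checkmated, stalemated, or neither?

White to move; white king on h1.
In check: no.
King squares — g1: attacked by Be3; g2: attacked by Bh3; h2: attacked by Ng4.
Legal moves for White: none.
Not in check and no legal moves → stalemate.

stalemate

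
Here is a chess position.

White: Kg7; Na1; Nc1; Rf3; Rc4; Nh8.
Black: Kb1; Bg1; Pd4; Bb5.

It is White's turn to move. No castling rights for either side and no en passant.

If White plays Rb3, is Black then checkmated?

no

After Rb3: black king on b1; in check: yes, from the white rook on b3.
Black has 1 legal reply: Kxa1.
In check but a legal move exists → not checkmate.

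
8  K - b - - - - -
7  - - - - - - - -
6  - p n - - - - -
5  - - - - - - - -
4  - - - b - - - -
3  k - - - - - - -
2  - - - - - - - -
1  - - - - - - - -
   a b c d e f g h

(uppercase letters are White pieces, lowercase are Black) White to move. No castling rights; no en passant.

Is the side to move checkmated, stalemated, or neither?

White to move; white king on a8.
In check: no.
King squares — a7: attacked by Nc6; b7: attacked by Bc8; b8: attacked by Nc6.
Legal moves for White: none.
Not in check and no legal moves → stalemate.

stalemate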